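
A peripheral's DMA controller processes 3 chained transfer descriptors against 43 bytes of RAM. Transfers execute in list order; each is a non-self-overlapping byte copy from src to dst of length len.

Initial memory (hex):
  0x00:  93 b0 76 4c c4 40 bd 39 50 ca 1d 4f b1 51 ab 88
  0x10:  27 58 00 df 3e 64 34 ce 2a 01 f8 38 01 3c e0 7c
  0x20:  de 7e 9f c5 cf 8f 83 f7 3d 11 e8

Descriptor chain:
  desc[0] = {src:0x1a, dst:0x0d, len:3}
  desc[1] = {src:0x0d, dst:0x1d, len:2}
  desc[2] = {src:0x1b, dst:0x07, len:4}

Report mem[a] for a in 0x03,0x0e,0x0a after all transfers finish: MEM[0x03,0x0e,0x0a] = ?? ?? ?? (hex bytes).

D0: mem[0x0d..0x0f] <- [f8 38 01]
D1: mem[0x1d..0x1e] <- [f8 38]
D2: mem[0x07..0x0a] <- [38 01 f8 38]
query mem[0x03]=0x4c, mem[0x0e]=0x38, mem[0x0a]=0x38

MEM[0x03,0x0e,0x0a] = 4c 38 38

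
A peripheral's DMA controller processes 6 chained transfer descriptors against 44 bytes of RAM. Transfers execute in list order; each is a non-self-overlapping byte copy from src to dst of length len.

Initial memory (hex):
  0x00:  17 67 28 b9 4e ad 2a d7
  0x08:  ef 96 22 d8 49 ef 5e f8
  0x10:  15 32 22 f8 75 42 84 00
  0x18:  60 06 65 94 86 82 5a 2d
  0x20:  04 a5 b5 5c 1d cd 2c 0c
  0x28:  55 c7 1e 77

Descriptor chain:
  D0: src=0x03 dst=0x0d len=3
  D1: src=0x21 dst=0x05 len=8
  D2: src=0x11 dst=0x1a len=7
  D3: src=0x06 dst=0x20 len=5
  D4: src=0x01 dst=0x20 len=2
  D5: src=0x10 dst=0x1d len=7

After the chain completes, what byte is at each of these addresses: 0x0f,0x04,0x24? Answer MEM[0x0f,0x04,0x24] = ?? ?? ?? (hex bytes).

MEM[0x0f,0x04,0x24] = ad 4e 2c

  after D0: wrote 3B at 0x0d = b94ead
  after D1: wrote 8B at 0x05 = a5b55c1dcd2c0c55
  after D2: wrote 7B at 0x1a = 3222f875428400
  after D3: wrote 5B at 0x20 = b55c1dcd2c
  after D4: wrote 2B at 0x20 = 6728
  after D5: wrote 7B at 0x1d = 153222f8754284
query mem[0x0f]=0xad, mem[0x04]=0x4e, mem[0x24]=0x2c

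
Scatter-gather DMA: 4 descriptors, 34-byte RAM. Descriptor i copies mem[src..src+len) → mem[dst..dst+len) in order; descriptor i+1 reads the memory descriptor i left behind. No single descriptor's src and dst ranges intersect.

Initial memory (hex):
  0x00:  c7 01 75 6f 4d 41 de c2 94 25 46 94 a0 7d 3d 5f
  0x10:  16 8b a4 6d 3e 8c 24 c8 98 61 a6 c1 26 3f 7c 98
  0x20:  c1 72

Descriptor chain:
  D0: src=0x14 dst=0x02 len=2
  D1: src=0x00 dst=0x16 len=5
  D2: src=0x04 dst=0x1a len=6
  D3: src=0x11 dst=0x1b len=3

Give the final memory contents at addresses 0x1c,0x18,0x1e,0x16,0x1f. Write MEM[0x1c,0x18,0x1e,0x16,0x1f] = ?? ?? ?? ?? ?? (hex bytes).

D0: mem[0x02..0x03] <- [3e 8c]
D1: mem[0x16..0x1a] <- [c7 01 3e 8c 4d]
D2: mem[0x1a..0x1f] <- [4d 41 de c2 94 25]
D3: mem[0x1b..0x1d] <- [8b a4 6d]
query mem[0x1c]=0xa4, mem[0x18]=0x3e, mem[0x1e]=0x94, mem[0x16]=0xc7, mem[0x1f]=0x25

MEM[0x1c,0x18,0x1e,0x16,0x1f] = a4 3e 94 c7 25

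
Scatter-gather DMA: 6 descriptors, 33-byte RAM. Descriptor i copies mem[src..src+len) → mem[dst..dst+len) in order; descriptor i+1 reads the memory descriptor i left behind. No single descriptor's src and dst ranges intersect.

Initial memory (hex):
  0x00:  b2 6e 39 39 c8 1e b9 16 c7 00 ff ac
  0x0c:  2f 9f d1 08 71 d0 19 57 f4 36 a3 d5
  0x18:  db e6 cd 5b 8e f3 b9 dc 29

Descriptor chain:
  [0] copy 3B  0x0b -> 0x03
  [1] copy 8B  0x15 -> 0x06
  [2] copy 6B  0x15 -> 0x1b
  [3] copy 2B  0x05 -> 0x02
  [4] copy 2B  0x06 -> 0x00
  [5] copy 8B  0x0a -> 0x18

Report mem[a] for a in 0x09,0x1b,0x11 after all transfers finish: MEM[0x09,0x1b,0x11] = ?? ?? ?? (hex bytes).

  after D0: wrote 3B at 0x03 = ac2f9f
  after D1: wrote 8B at 0x06 = 36a3d5dbe6cd5b8e
  after D2: wrote 6B at 0x1b = 36a3d5dbe6cd
  after D3: wrote 2B at 0x02 = 9f36
  after D4: wrote 2B at 0x00 = 36a3
  after D5: wrote 8B at 0x18 = e6cd5b8ed10871d0
query mem[0x09]=0xdb, mem[0x1b]=0x8e, mem[0x11]=0xd0

MEM[0x09,0x1b,0x11] = db 8e d0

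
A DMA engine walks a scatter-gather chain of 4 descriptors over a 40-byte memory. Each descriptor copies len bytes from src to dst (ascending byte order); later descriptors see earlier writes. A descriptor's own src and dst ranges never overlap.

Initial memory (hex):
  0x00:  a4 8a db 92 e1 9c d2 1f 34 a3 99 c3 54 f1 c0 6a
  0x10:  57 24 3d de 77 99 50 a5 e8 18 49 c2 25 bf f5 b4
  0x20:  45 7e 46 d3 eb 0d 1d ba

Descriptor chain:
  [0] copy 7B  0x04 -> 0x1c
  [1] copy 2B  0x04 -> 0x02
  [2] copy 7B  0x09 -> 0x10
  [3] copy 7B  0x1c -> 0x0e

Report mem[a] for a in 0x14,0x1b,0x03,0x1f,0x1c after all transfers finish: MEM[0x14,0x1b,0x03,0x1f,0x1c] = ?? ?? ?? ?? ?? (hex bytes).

MEM[0x14,0x1b,0x03,0x1f,0x1c] = 99 c2 9c 1f e1

D0: mem[0x1c..0x22] <- [e1 9c d2 1f 34 a3 99]
D1: mem[0x02..0x03] <- [e1 9c]
D2: mem[0x10..0x16] <- [a3 99 c3 54 f1 c0 6a]
D3: mem[0x0e..0x14] <- [e1 9c d2 1f 34 a3 99]
query mem[0x14]=0x99, mem[0x1b]=0xc2, mem[0x03]=0x9c, mem[0x1f]=0x1f, mem[0x1c]=0xe1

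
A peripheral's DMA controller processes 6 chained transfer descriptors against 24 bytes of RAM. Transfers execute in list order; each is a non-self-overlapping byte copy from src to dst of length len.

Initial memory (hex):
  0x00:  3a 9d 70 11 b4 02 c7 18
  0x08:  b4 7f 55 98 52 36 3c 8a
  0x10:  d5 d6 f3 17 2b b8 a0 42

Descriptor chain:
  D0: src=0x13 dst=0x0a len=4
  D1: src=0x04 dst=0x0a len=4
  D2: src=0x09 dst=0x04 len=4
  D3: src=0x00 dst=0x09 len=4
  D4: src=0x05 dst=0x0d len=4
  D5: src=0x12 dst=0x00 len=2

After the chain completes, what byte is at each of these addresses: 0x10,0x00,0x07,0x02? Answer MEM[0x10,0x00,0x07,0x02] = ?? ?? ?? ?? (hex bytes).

MEM[0x10,0x00,0x07,0x02] = b4 f3 c7 70

#0 dst[0x0a+4] := {0x17,0x2b,0xb8,0xa0}
#1 dst[0x0a+4] := {0xb4,0x02,0xc7,0x18}
#2 dst[0x04+4] := {0x7f,0xb4,0x02,0xc7}
#3 dst[0x09+4] := {0x3a,0x9d,0x70,0x11}
#4 dst[0x0d+4] := {0xb4,0x02,0xc7,0xb4}
#5 dst[0x00+2] := {0xf3,0x17}
query mem[0x10]=0xb4, mem[0x00]=0xf3, mem[0x07]=0xc7, mem[0x02]=0x70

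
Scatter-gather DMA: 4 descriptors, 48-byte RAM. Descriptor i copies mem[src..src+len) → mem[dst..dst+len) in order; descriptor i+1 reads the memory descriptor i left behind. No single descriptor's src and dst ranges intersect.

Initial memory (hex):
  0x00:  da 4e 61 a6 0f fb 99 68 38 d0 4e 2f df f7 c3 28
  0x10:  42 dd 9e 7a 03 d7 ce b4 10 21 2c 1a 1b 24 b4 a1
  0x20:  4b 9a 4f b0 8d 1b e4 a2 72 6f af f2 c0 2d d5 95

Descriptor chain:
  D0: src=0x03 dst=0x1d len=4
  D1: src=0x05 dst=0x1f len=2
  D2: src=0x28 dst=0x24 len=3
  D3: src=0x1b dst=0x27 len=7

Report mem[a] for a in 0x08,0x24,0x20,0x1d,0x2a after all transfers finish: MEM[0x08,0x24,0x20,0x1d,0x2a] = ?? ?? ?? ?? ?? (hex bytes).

[0] 0x03->0x1d len=4 : a6 0f fb 99
[1] 0x05->0x1f len=2 : fb 99
[2] 0x28->0x24 len=3 : 72 6f af
[3] 0x1b->0x27 len=7 : 1a 1b a6 0f fb 99 9a
query mem[0x08]=0x38, mem[0x24]=0x72, mem[0x20]=0x99, mem[0x1d]=0xa6, mem[0x2a]=0x0f

MEM[0x08,0x24,0x20,0x1d,0x2a] = 38 72 99 a6 0f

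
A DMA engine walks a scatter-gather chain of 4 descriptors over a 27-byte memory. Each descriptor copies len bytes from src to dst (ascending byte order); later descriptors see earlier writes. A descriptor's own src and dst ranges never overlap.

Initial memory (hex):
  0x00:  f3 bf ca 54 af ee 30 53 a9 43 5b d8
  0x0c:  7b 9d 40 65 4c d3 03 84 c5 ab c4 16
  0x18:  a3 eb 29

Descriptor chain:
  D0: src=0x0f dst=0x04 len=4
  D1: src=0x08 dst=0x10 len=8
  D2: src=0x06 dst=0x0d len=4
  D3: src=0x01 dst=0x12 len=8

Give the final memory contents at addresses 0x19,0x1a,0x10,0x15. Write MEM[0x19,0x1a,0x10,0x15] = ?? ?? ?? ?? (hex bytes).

MEM[0x19,0x1a,0x10,0x15] = a9 29 43 65

[0] 0x0f->0x04 len=4 : 65 4c d3 03
[1] 0x08->0x10 len=8 : a9 43 5b d8 7b 9d 40 65
[2] 0x06->0x0d len=4 : d3 03 a9 43
[3] 0x01->0x12 len=8 : bf ca 54 65 4c d3 03 a9
query mem[0x19]=0xa9, mem[0x1a]=0x29, mem[0x10]=0x43, mem[0x15]=0x65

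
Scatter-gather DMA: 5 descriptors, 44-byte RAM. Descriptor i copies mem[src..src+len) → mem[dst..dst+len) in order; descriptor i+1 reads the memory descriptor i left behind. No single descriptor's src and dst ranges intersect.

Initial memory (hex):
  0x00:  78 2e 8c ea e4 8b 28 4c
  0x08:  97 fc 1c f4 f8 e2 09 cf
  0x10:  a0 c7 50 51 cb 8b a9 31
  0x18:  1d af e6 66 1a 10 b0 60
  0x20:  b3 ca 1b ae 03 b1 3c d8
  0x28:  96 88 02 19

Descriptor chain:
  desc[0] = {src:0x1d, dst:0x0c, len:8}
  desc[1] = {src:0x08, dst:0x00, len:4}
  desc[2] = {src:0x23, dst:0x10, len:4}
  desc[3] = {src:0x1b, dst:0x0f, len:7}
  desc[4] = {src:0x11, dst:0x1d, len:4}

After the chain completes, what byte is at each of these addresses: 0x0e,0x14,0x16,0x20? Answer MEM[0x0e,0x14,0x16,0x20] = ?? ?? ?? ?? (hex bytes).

MEM[0x0e,0x14,0x16,0x20] = 60 b3 a9 b3

D0: mem[0x0c..0x13] <- [10 b0 60 b3 ca 1b ae 03]
D1: mem[0x00..0x03] <- [97 fc 1c f4]
D2: mem[0x10..0x13] <- [ae 03 b1 3c]
D3: mem[0x0f..0x15] <- [66 1a 10 b0 60 b3 ca]
D4: mem[0x1d..0x20] <- [10 b0 60 b3]
query mem[0x0e]=0x60, mem[0x14]=0xb3, mem[0x16]=0xa9, mem[0x20]=0xb3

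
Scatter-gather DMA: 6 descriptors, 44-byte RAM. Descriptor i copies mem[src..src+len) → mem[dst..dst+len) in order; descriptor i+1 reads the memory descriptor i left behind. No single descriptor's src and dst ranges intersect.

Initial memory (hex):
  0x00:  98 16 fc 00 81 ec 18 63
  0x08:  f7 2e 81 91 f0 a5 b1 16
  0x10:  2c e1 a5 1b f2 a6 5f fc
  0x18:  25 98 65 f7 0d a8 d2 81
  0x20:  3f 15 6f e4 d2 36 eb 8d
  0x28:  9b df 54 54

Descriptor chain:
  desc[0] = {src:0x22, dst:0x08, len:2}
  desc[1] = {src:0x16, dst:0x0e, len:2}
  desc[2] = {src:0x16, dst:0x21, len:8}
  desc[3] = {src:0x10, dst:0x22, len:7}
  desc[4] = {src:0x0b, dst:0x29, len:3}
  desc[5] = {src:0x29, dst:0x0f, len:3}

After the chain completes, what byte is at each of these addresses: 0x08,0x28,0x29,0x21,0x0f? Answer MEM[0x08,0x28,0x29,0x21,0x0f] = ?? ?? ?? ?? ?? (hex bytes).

[0] 0x22->0x08 len=2 : 6f e4
[1] 0x16->0x0e len=2 : 5f fc
[2] 0x16->0x21 len=8 : 5f fc 25 98 65 f7 0d a8
[3] 0x10->0x22 len=7 : 2c e1 a5 1b f2 a6 5f
[4] 0x0b->0x29 len=3 : 91 f0 a5
[5] 0x29->0x0f len=3 : 91 f0 a5
query mem[0x08]=0x6f, mem[0x28]=0x5f, mem[0x29]=0x91, mem[0x21]=0x5f, mem[0x0f]=0x91

MEM[0x08,0x28,0x29,0x21,0x0f] = 6f 5f 91 5f 91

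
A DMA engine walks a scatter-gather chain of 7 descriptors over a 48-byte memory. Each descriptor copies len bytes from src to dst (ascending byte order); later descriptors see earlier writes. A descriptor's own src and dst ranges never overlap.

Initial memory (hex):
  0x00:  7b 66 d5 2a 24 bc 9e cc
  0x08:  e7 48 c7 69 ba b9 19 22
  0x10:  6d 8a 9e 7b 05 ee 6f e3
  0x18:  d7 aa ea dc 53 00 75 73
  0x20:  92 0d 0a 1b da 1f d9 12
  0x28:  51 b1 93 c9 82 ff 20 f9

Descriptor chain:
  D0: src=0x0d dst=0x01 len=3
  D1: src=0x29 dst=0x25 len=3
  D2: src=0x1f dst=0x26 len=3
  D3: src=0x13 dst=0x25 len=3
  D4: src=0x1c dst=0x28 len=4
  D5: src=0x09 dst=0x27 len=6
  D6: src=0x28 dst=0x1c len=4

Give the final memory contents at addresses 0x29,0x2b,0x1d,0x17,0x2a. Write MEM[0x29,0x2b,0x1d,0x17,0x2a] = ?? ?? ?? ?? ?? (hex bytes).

D0: mem[0x01..0x03] <- [b9 19 22]
D1: mem[0x25..0x27] <- [b1 93 c9]
D2: mem[0x26..0x28] <- [73 92 0d]
D3: mem[0x25..0x27] <- [7b 05 ee]
D4: mem[0x28..0x2b] <- [53 00 75 73]
D5: mem[0x27..0x2c] <- [48 c7 69 ba b9 19]
D6: mem[0x1c..0x1f] <- [c7 69 ba b9]
query mem[0x29]=0x69, mem[0x2b]=0xb9, mem[0x1d]=0x69, mem[0x17]=0xe3, mem[0x2a]=0xba

MEM[0x29,0x2b,0x1d,0x17,0x2a] = 69 b9 69 e3 ba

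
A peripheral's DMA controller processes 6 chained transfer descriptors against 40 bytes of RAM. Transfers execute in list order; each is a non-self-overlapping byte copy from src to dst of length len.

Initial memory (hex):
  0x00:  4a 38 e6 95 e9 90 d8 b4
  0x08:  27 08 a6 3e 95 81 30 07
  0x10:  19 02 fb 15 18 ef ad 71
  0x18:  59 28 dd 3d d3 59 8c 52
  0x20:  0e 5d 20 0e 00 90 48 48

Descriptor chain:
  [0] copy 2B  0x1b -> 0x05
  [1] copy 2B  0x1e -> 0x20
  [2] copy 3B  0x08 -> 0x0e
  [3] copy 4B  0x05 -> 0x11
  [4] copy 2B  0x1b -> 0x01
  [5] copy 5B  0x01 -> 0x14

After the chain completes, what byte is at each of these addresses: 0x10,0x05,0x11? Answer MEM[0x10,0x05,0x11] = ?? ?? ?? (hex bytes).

MEM[0x10,0x05,0x11] = a6 3d 3d

D0: mem[0x05..0x06] <- [3d d3]
D1: mem[0x20..0x21] <- [8c 52]
D2: mem[0x0e..0x10] <- [27 08 a6]
D3: mem[0x11..0x14] <- [3d d3 b4 27]
D4: mem[0x01..0x02] <- [3d d3]
D5: mem[0x14..0x18] <- [3d d3 95 e9 3d]
query mem[0x10]=0xa6, mem[0x05]=0x3d, mem[0x11]=0x3d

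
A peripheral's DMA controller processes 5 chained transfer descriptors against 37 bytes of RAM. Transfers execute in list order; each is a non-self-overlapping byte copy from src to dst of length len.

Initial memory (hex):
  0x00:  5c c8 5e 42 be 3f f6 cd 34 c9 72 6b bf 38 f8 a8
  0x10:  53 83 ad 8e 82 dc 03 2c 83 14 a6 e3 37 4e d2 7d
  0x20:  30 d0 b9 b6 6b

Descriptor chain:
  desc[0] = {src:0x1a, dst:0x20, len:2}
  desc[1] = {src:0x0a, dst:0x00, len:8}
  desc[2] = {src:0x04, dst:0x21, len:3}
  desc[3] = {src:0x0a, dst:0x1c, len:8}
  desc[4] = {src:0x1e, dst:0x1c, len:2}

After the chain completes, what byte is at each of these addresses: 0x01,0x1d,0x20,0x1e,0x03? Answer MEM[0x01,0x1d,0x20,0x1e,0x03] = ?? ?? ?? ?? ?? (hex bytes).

MEM[0x01,0x1d,0x20,0x1e,0x03] = 6b 38 f8 bf 38

D0: mem[0x20..0x21] <- [a6 e3]
D1: mem[0x00..0x07] <- [72 6b bf 38 f8 a8 53 83]
D2: mem[0x21..0x23] <- [f8 a8 53]
D3: mem[0x1c..0x23] <- [72 6b bf 38 f8 a8 53 83]
D4: mem[0x1c..0x1d] <- [bf 38]
query mem[0x01]=0x6b, mem[0x1d]=0x38, mem[0x20]=0xf8, mem[0x1e]=0xbf, mem[0x03]=0x38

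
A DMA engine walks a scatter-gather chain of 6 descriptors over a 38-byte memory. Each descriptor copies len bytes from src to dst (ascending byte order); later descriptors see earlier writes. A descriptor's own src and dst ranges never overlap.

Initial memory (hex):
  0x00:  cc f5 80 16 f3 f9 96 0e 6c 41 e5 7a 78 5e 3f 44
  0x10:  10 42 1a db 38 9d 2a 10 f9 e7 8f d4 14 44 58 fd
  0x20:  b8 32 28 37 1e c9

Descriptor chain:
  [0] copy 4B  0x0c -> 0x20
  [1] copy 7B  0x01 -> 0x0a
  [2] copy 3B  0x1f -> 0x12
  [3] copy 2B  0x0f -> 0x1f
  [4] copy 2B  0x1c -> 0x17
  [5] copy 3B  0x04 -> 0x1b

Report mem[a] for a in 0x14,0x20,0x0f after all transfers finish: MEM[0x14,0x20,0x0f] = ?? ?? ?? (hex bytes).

MEM[0x14,0x20,0x0f] = 5e 0e 96

D0: mem[0x20..0x23] <- [78 5e 3f 44]
D1: mem[0x0a..0x10] <- [f5 80 16 f3 f9 96 0e]
D2: mem[0x12..0x14] <- [fd 78 5e]
D3: mem[0x1f..0x20] <- [96 0e]
D4: mem[0x17..0x18] <- [14 44]
D5: mem[0x1b..0x1d] <- [f3 f9 96]
query mem[0x14]=0x5e, mem[0x20]=0x0e, mem[0x0f]=0x96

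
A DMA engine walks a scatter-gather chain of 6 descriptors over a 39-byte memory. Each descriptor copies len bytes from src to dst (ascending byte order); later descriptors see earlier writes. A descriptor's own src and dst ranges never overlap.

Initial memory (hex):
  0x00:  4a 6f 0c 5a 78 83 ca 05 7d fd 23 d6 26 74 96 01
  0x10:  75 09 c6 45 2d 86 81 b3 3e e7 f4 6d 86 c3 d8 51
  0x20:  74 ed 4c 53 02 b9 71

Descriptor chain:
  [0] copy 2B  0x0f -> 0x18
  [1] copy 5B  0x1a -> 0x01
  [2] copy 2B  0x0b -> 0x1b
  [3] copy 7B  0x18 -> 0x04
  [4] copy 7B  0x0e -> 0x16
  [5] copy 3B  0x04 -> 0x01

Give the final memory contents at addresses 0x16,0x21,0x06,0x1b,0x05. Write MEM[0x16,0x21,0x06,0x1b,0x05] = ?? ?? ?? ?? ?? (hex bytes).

MEM[0x16,0x21,0x06,0x1b,0x05] = 96 ed f4 45 75

D0: mem[0x18..0x19] <- [01 75]
D1: mem[0x01..0x05] <- [f4 6d 86 c3 d8]
D2: mem[0x1b..0x1c] <- [d6 26]
D3: mem[0x04..0x0a] <- [01 75 f4 d6 26 c3 d8]
D4: mem[0x16..0x1c] <- [96 01 75 09 c6 45 2d]
D5: mem[0x01..0x03] <- [01 75 f4]
query mem[0x16]=0x96, mem[0x21]=0xed, mem[0x06]=0xf4, mem[0x1b]=0x45, mem[0x05]=0x75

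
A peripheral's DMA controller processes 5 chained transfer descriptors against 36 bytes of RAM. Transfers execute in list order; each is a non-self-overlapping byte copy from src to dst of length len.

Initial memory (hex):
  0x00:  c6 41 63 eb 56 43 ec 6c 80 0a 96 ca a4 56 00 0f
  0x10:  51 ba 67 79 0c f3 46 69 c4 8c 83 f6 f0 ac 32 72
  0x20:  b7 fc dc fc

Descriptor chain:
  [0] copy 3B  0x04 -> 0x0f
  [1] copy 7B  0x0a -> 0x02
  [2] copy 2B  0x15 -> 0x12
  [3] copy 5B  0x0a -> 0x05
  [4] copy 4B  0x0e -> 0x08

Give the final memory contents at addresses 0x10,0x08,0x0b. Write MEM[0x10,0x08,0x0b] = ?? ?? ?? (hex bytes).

MEM[0x10,0x08,0x0b] = 43 00 ec

D0: mem[0x0f..0x11] <- [56 43 ec]
D1: mem[0x02..0x08] <- [96 ca a4 56 00 56 43]
D2: mem[0x12..0x13] <- [f3 46]
D3: mem[0x05..0x09] <- [96 ca a4 56 00]
D4: mem[0x08..0x0b] <- [00 56 43 ec]
query mem[0x10]=0x43, mem[0x08]=0x00, mem[0x0b]=0xec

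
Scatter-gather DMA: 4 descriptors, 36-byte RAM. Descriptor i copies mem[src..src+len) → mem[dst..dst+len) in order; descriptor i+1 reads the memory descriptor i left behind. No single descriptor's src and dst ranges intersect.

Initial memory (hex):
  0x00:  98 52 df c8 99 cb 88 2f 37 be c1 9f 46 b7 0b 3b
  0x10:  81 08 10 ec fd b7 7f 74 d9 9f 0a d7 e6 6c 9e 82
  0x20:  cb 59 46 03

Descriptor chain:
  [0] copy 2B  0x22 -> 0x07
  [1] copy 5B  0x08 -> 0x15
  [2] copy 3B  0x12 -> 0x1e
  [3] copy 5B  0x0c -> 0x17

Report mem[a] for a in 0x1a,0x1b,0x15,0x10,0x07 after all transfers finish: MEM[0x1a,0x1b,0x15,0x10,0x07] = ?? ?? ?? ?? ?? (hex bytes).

[0] 0x22->0x07 len=2 : 46 03
[1] 0x08->0x15 len=5 : 03 be c1 9f 46
[2] 0x12->0x1e len=3 : 10 ec fd
[3] 0x0c->0x17 len=5 : 46 b7 0b 3b 81
query mem[0x1a]=0x3b, mem[0x1b]=0x81, mem[0x15]=0x03, mem[0x10]=0x81, mem[0x07]=0x46

MEM[0x1a,0x1b,0x15,0x10,0x07] = 3b 81 03 81 46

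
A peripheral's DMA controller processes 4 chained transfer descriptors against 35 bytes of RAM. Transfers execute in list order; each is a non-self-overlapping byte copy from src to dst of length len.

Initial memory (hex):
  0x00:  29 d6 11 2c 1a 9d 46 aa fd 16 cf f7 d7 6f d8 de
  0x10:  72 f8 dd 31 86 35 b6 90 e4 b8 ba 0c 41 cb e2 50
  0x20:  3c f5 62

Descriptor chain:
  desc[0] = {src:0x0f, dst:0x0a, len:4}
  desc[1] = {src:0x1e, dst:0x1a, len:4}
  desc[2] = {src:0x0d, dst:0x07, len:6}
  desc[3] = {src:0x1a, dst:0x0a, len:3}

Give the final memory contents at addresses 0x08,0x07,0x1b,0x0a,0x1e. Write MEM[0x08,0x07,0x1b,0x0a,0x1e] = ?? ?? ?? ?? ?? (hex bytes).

MEM[0x08,0x07,0x1b,0x0a,0x1e] = d8 dd 50 e2 e2

  after D0: wrote 4B at 0x0a = de72f8dd
  after D1: wrote 4B at 0x1a = e2503cf5
  after D2: wrote 6B at 0x07 = ddd8de72f8dd
  after D3: wrote 3B at 0x0a = e2503c
query mem[0x08]=0xd8, mem[0x07]=0xdd, mem[0x1b]=0x50, mem[0x0a]=0xe2, mem[0x1e]=0xe2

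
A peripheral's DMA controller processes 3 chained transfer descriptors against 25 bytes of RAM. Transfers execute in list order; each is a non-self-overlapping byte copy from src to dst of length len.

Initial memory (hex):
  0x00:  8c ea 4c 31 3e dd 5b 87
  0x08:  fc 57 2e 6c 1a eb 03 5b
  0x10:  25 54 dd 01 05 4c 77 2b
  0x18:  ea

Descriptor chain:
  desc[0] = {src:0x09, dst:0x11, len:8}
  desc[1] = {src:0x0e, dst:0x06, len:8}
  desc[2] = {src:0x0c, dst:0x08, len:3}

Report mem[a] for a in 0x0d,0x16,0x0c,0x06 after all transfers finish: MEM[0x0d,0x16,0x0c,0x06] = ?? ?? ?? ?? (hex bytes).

MEM[0x0d,0x16,0x0c,0x06] = eb 03 1a 03

[0] 0x09->0x11 len=8 : 57 2e 6c 1a eb 03 5b 25
[1] 0x0e->0x06 len=8 : 03 5b 25 57 2e 6c 1a eb
[2] 0x0c->0x08 len=3 : 1a eb 03
query mem[0x0d]=0xeb, mem[0x16]=0x03, mem[0x0c]=0x1a, mem[0x06]=0x03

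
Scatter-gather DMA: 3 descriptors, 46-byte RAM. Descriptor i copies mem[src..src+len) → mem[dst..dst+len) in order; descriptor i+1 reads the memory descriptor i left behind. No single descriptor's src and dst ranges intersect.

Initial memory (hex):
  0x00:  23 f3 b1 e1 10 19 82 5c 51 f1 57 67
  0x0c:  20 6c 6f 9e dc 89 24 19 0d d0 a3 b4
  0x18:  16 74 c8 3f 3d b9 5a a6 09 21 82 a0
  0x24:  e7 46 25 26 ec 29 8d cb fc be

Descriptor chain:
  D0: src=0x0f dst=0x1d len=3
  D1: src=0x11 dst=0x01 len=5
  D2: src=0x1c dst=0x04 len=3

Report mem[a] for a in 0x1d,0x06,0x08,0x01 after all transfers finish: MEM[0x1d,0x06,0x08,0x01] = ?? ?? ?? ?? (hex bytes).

MEM[0x1d,0x06,0x08,0x01] = 9e dc 51 89

[0] 0x0f->0x1d len=3 : 9e dc 89
[1] 0x11->0x01 len=5 : 89 24 19 0d d0
[2] 0x1c->0x04 len=3 : 3d 9e dc
query mem[0x1d]=0x9e, mem[0x06]=0xdc, mem[0x08]=0x51, mem[0x01]=0x89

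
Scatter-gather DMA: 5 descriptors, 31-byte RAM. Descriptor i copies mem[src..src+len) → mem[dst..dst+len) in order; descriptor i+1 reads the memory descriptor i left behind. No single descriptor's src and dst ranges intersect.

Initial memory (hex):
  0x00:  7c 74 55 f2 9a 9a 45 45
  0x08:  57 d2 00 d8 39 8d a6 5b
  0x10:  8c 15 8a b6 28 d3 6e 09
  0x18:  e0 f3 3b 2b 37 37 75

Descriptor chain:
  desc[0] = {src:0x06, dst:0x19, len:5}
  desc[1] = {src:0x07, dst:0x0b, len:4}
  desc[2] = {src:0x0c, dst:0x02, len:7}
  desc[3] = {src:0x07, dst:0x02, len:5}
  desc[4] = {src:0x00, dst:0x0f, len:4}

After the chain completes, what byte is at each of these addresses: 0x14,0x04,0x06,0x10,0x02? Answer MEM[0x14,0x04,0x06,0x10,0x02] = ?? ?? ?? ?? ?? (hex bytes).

#0 dst[0x19+5] := {0x45,0x45,0x57,0xd2,0x00}
#1 dst[0x0b+4] := {0x45,0x57,0xd2,0x00}
#2 dst[0x02+7] := {0x57,0xd2,0x00,0x5b,0x8c,0x15,0x8a}
#3 dst[0x02+5] := {0x15,0x8a,0xd2,0x00,0x45}
#4 dst[0x0f+4] := {0x7c,0x74,0x15,0x8a}
query mem[0x14]=0x28, mem[0x04]=0xd2, mem[0x06]=0x45, mem[0x10]=0x74, mem[0x02]=0x15

MEM[0x14,0x04,0x06,0x10,0x02] = 28 d2 45 74 15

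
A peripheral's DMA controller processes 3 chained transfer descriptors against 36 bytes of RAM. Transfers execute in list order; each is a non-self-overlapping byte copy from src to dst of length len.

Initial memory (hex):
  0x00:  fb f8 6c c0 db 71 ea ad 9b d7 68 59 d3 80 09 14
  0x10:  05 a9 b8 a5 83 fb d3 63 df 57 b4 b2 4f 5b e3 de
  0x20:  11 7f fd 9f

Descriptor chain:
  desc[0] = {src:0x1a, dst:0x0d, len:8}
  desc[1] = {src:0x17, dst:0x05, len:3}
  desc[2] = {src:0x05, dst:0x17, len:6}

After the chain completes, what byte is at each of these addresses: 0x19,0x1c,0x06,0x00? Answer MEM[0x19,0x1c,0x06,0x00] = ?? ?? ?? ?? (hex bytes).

MEM[0x19,0x1c,0x06,0x00] = 57 68 df fb

[0] 0x1a->0x0d len=8 : b4 b2 4f 5b e3 de 11 7f
[1] 0x17->0x05 len=3 : 63 df 57
[2] 0x05->0x17 len=6 : 63 df 57 9b d7 68
query mem[0x19]=0x57, mem[0x1c]=0x68, mem[0x06]=0xdf, mem[0x00]=0xfb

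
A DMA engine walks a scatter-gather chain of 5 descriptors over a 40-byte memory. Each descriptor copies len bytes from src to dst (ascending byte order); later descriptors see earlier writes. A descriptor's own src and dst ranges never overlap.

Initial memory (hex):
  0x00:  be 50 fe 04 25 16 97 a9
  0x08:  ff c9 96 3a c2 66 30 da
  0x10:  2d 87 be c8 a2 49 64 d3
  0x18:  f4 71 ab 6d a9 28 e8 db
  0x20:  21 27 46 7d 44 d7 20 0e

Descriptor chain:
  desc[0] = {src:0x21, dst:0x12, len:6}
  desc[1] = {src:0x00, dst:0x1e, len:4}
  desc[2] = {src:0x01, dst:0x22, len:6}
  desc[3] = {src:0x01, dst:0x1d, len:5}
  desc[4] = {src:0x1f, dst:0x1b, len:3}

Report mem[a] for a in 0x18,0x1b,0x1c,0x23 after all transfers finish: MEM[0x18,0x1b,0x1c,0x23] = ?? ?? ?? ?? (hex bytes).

MEM[0x18,0x1b,0x1c,0x23] = f4 04 25 fe

[0] 0x21->0x12 len=6 : 27 46 7d 44 d7 20
[1] 0x00->0x1e len=4 : be 50 fe 04
[2] 0x01->0x22 len=6 : 50 fe 04 25 16 97
[3] 0x01->0x1d len=5 : 50 fe 04 25 16
[4] 0x1f->0x1b len=3 : 04 25 16
query mem[0x18]=0xf4, mem[0x1b]=0x04, mem[0x1c]=0x25, mem[0x23]=0xfe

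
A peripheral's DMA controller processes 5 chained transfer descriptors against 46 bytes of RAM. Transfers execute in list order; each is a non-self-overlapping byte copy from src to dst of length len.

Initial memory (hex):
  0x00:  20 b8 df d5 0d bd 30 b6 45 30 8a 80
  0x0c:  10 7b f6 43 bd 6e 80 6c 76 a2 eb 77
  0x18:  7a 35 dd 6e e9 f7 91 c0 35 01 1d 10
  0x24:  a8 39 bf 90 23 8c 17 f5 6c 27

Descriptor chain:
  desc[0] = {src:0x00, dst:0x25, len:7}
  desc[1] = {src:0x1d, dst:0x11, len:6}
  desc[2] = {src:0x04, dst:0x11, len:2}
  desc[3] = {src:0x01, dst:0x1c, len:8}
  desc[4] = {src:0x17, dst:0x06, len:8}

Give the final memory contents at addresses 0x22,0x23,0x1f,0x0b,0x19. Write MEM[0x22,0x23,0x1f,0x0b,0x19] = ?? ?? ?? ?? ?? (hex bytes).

[0] 0x00->0x25 len=7 : 20 b8 df d5 0d bd 30
[1] 0x1d->0x11 len=6 : f7 91 c0 35 01 1d
[2] 0x04->0x11 len=2 : 0d bd
[3] 0x01->0x1c len=8 : b8 df d5 0d bd 30 b6 45
[4] 0x17->0x06 len=8 : 77 7a 35 dd 6e b8 df d5
query mem[0x22]=0xb6, mem[0x23]=0x45, mem[0x1f]=0x0d, mem[0x0b]=0xb8, mem[0x19]=0x35

MEM[0x22,0x23,0x1f,0x0b,0x19] = b6 45 0d b8 35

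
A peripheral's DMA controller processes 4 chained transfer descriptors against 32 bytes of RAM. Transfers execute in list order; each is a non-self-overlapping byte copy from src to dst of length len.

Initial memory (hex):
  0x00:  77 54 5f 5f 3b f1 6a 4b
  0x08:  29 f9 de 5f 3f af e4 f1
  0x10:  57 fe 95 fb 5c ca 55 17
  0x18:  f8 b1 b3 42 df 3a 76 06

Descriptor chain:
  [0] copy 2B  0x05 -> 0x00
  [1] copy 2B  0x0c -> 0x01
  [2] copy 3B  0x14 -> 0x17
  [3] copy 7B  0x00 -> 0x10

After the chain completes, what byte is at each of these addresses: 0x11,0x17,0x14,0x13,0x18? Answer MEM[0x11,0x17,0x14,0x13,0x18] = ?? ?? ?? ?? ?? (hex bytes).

[0] 0x05->0x00 len=2 : f1 6a
[1] 0x0c->0x01 len=2 : 3f af
[2] 0x14->0x17 len=3 : 5c ca 55
[3] 0x00->0x10 len=7 : f1 3f af 5f 3b f1 6a
query mem[0x11]=0x3f, mem[0x17]=0x5c, mem[0x14]=0x3b, mem[0x13]=0x5f, mem[0x18]=0xca

MEM[0x11,0x17,0x14,0x13,0x18] = 3f 5c 3b 5f ca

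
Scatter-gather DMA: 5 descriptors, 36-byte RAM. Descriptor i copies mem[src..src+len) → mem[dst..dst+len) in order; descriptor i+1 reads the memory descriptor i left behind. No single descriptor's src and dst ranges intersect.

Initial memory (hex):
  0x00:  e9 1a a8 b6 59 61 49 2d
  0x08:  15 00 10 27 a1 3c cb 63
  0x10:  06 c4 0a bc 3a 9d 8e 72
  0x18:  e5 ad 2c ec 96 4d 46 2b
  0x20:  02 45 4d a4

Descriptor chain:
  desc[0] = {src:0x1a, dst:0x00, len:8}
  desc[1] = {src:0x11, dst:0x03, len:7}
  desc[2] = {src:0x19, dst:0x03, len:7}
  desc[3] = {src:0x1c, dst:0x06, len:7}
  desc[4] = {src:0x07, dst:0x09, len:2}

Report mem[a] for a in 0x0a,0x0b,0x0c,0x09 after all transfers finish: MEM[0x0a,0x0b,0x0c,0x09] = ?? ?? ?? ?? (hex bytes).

D0: mem[0x00..0x07] <- [2c ec 96 4d 46 2b 02 45]
D1: mem[0x03..0x09] <- [c4 0a bc 3a 9d 8e 72]
D2: mem[0x03..0x09] <- [ad 2c ec 96 4d 46 2b]
D3: mem[0x06..0x0c] <- [96 4d 46 2b 02 45 4d]
D4: mem[0x09..0x0a] <- [4d 46]
query mem[0x0a]=0x46, mem[0x0b]=0x45, mem[0x0c]=0x4d, mem[0x09]=0x4d

MEM[0x0a,0x0b,0x0c,0x09] = 46 45 4d 4d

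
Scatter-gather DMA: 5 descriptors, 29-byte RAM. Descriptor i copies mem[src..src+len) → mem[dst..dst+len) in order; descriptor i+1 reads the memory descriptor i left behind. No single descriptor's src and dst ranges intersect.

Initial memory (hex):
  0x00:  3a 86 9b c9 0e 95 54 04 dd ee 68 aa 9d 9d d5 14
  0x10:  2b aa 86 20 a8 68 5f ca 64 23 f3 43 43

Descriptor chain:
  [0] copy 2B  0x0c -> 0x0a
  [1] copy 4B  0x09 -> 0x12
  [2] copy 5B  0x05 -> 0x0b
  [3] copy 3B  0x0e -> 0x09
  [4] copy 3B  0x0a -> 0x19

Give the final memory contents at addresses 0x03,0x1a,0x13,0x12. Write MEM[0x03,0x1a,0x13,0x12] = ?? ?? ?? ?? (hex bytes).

MEM[0x03,0x1a,0x13,0x12] = c9 2b 9d ee

[0] 0x0c->0x0a len=2 : 9d 9d
[1] 0x09->0x12 len=4 : ee 9d 9d 9d
[2] 0x05->0x0b len=5 : 95 54 04 dd ee
[3] 0x0e->0x09 len=3 : dd ee 2b
[4] 0x0a->0x19 len=3 : ee 2b 54
query mem[0x03]=0xc9, mem[0x1a]=0x2b, mem[0x13]=0x9d, mem[0x12]=0xee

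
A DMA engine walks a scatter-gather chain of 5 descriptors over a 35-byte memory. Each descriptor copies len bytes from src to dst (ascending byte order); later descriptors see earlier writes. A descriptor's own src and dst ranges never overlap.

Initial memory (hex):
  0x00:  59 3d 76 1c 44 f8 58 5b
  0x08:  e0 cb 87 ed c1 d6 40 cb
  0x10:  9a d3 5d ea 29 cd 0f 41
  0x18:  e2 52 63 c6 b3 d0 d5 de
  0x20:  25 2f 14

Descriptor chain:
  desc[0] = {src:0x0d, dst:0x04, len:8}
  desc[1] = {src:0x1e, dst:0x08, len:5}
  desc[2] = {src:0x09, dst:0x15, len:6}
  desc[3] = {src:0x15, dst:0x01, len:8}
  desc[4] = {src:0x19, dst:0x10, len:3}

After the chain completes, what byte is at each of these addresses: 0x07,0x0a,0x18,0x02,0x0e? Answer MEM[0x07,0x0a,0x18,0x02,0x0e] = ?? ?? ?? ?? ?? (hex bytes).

  after D0: wrote 8B at 0x04 = d640cb9ad35dea29
  after D1: wrote 5B at 0x08 = d5de252f14
  after D2: wrote 6B at 0x15 = de252f14d640
  after D3: wrote 8B at 0x01 = de252f14d640c6b3
  after D4: wrote 3B at 0x10 = d640c6
query mem[0x07]=0xc6, mem[0x0a]=0x25, mem[0x18]=0x14, mem[0x02]=0x25, mem[0x0e]=0x40

MEM[0x07,0x0a,0x18,0x02,0x0e] = c6 25 14 25 40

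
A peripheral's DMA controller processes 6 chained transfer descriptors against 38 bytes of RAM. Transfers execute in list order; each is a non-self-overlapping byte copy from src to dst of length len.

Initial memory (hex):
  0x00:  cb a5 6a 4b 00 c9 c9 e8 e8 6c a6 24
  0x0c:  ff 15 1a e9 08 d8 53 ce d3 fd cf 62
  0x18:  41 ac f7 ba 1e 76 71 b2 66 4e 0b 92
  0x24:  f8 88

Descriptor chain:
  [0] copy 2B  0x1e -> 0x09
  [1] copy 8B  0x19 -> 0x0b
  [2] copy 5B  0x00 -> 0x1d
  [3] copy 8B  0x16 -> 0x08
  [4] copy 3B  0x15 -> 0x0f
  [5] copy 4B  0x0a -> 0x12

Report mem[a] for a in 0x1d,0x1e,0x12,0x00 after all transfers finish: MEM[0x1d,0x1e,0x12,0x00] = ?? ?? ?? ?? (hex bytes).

MEM[0x1d,0x1e,0x12,0x00] = cb a5 41 cb

#0 dst[0x09+2] := {0x71,0xb2}
#1 dst[0x0b+8] := {0xac,0xf7,0xba,0x1e,0x76,0x71,0xb2,0x66}
#2 dst[0x1d+5] := {0xcb,0xa5,0x6a,0x4b,0x00}
#3 dst[0x08+8] := {0xcf,0x62,0x41,0xac,0xf7,0xba,0x1e,0xcb}
#4 dst[0x0f+3] := {0xfd,0xcf,0x62}
#5 dst[0x12+4] := {0x41,0xac,0xf7,0xba}
query mem[0x1d]=0xcb, mem[0x1e]=0xa5, mem[0x12]=0x41, mem[0x00]=0xcb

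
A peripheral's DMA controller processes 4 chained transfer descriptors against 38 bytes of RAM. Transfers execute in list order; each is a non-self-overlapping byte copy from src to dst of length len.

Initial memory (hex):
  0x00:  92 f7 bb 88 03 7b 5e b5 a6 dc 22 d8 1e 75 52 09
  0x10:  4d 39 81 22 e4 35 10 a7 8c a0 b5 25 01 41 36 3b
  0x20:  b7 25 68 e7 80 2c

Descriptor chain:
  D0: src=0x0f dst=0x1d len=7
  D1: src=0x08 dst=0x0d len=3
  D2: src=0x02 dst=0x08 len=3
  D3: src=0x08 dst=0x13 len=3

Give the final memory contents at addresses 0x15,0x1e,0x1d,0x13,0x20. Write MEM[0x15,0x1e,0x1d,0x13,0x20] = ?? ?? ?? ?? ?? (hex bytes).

MEM[0x15,0x1e,0x1d,0x13,0x20] = 03 4d 09 bb 81

D0: mem[0x1d..0x23] <- [09 4d 39 81 22 e4 35]
D1: mem[0x0d..0x0f] <- [a6 dc 22]
D2: mem[0x08..0x0a] <- [bb 88 03]
D3: mem[0x13..0x15] <- [bb 88 03]
query mem[0x15]=0x03, mem[0x1e]=0x4d, mem[0x1d]=0x09, mem[0x13]=0xbb, mem[0x20]=0x81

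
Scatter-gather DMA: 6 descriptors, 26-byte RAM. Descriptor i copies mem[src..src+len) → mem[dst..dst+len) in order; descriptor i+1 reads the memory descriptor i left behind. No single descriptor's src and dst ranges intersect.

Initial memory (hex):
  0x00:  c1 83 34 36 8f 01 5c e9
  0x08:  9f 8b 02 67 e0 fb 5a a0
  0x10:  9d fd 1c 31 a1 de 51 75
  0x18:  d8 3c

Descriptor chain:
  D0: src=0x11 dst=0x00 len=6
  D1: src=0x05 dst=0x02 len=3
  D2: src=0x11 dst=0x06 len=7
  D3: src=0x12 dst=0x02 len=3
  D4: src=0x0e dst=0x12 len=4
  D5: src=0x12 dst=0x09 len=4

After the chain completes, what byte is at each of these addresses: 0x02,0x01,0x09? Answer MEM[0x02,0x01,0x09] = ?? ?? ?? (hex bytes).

MEM[0x02,0x01,0x09] = 1c 1c 5a

D0: mem[0x00..0x05] <- [fd 1c 31 a1 de 51]
D1: mem[0x02..0x04] <- [51 5c e9]
D2: mem[0x06..0x0c] <- [fd 1c 31 a1 de 51 75]
D3: mem[0x02..0x04] <- [1c 31 a1]
D4: mem[0x12..0x15] <- [5a a0 9d fd]
D5: mem[0x09..0x0c] <- [5a a0 9d fd]
query mem[0x02]=0x1c, mem[0x01]=0x1c, mem[0x09]=0x5a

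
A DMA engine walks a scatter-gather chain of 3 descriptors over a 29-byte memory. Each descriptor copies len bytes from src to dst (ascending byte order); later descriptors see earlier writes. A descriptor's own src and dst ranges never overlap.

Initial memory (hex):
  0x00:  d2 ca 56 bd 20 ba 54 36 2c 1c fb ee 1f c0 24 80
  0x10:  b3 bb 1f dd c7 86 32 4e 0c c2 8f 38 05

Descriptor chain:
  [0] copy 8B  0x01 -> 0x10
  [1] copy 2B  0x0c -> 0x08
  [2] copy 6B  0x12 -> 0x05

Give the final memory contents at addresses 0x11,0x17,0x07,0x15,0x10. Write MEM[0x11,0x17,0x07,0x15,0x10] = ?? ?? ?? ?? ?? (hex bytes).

  after D0: wrote 8B at 0x10 = ca56bd20ba54362c
  after D1: wrote 2B at 0x08 = 1fc0
  after D2: wrote 6B at 0x05 = bd20ba54362c
query mem[0x11]=0x56, mem[0x17]=0x2c, mem[0x07]=0xba, mem[0x15]=0x54, mem[0x10]=0xca

MEM[0x11,0x17,0x07,0x15,0x10] = 56 2c ba 54 ca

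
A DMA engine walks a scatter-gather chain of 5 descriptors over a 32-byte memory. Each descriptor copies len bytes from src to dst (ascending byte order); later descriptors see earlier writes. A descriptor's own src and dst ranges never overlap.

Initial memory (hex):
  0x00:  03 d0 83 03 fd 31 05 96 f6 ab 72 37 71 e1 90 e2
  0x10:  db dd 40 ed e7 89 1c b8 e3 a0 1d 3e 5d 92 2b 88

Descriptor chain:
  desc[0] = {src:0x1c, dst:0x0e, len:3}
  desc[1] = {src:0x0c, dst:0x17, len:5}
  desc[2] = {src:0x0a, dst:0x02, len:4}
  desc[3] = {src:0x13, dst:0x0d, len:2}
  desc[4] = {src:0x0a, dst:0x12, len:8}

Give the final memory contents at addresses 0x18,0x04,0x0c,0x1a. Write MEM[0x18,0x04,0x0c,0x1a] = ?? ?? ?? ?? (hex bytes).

MEM[0x18,0x04,0x0c,0x1a] = 2b 71 71 92

#0 dst[0x0e+3] := {0x5d,0x92,0x2b}
#1 dst[0x17+5] := {0x71,0xe1,0x5d,0x92,0x2b}
#2 dst[0x02+4] := {0x72,0x37,0x71,0xe1}
#3 dst[0x0d+2] := {0xed,0xe7}
#4 dst[0x12+8] := {0x72,0x37,0x71,0xed,0xe7,0x92,0x2b,0xdd}
query mem[0x18]=0x2b, mem[0x04]=0x71, mem[0x0c]=0x71, mem[0x1a]=0x92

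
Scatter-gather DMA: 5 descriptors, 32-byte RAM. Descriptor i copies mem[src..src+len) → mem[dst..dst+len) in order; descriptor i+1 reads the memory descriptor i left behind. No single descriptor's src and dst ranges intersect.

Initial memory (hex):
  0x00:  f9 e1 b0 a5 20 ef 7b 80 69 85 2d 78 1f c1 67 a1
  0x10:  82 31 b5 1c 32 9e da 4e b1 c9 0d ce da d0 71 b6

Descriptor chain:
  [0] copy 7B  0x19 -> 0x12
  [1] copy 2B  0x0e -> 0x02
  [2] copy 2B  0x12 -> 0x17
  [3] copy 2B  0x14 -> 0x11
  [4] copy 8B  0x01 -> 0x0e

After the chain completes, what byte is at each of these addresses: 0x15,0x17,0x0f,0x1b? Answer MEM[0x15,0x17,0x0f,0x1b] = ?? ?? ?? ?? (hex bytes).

[0] 0x19->0x12 len=7 : c9 0d ce da d0 71 b6
[1] 0x0e->0x02 len=2 : 67 a1
[2] 0x12->0x17 len=2 : c9 0d
[3] 0x14->0x11 len=2 : ce da
[4] 0x01->0x0e len=8 : e1 67 a1 20 ef 7b 80 69
query mem[0x15]=0x69, mem[0x17]=0xc9, mem[0x0f]=0x67, mem[0x1b]=0xce

MEM[0x15,0x17,0x0f,0x1b] = 69 c9 67 ce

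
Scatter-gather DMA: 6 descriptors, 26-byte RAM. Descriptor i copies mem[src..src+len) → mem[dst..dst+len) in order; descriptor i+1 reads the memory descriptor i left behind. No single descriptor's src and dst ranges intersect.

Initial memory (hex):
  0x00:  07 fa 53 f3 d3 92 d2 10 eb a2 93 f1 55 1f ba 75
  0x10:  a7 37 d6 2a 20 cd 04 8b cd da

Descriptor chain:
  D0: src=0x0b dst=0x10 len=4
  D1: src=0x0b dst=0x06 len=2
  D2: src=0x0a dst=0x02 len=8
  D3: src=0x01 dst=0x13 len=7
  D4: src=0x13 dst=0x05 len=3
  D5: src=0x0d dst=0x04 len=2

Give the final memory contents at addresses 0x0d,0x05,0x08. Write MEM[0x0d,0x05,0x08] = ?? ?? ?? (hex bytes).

MEM[0x0d,0x05,0x08] = 1f ba f1

D0: mem[0x10..0x13] <- [f1 55 1f ba]
D1: mem[0x06..0x07] <- [f1 55]
D2: mem[0x02..0x09] <- [93 f1 55 1f ba 75 f1 55]
D3: mem[0x13..0x19] <- [fa 93 f1 55 1f ba 75]
D4: mem[0x05..0x07] <- [fa 93 f1]
D5: mem[0x04..0x05] <- [1f ba]
query mem[0x0d]=0x1f, mem[0x05]=0xba, mem[0x08]=0xf1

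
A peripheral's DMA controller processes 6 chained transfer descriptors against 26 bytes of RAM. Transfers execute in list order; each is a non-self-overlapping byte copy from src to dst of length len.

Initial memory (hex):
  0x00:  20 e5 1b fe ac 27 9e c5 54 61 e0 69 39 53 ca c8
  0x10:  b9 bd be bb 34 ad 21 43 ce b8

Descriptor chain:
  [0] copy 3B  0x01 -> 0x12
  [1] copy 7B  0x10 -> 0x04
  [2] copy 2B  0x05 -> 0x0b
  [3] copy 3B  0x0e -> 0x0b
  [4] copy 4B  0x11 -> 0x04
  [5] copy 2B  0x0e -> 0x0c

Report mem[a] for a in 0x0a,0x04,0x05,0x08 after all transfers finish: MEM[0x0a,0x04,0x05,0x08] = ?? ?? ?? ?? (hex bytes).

MEM[0x0a,0x04,0x05,0x08] = 21 bd e5 fe

D0: mem[0x12..0x14] <- [e5 1b fe]
D1: mem[0x04..0x0a] <- [b9 bd e5 1b fe ad 21]
D2: mem[0x0b..0x0c] <- [bd e5]
D3: mem[0x0b..0x0d] <- [ca c8 b9]
D4: mem[0x04..0x07] <- [bd e5 1b fe]
D5: mem[0x0c..0x0d] <- [ca c8]
query mem[0x0a]=0x21, mem[0x04]=0xbd, mem[0x05]=0xe5, mem[0x08]=0xfe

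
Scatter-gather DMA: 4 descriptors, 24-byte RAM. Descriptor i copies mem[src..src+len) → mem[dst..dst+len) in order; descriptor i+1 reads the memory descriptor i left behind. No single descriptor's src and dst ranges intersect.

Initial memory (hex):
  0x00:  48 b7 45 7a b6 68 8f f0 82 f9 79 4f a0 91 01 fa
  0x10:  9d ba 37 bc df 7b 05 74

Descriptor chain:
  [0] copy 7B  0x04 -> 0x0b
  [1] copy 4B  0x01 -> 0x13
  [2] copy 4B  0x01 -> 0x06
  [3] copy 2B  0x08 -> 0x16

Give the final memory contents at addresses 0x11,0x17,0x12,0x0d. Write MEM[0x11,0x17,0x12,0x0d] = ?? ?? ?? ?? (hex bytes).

MEM[0x11,0x17,0x12,0x0d] = 79 b6 37 8f

  after D0: wrote 7B at 0x0b = b6688ff082f979
  after D1: wrote 4B at 0x13 = b7457ab6
  after D2: wrote 4B at 0x06 = b7457ab6
  after D3: wrote 2B at 0x16 = 7ab6
query mem[0x11]=0x79, mem[0x17]=0xb6, mem[0x12]=0x37, mem[0x0d]=0x8f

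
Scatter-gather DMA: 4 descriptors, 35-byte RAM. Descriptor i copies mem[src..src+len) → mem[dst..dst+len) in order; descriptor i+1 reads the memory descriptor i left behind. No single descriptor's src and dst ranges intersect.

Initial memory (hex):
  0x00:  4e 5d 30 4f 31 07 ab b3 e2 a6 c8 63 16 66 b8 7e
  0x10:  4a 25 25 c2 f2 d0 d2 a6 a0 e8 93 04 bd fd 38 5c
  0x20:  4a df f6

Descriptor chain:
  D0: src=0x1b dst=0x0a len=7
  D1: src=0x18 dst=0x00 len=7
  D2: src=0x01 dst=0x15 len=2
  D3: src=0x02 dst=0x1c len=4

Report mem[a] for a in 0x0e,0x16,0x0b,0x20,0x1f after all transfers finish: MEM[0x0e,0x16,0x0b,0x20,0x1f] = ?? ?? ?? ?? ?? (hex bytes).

MEM[0x0e,0x16,0x0b,0x20,0x1f] = 5c 93 bd 4a fd

  after D0: wrote 7B at 0x0a = 04bdfd385c4adf
  after D1: wrote 7B at 0x00 = a0e89304bdfd38
  after D2: wrote 2B at 0x15 = e893
  after D3: wrote 4B at 0x1c = 9304bdfd
query mem[0x0e]=0x5c, mem[0x16]=0x93, mem[0x0b]=0xbd, mem[0x20]=0x4a, mem[0x1f]=0xfd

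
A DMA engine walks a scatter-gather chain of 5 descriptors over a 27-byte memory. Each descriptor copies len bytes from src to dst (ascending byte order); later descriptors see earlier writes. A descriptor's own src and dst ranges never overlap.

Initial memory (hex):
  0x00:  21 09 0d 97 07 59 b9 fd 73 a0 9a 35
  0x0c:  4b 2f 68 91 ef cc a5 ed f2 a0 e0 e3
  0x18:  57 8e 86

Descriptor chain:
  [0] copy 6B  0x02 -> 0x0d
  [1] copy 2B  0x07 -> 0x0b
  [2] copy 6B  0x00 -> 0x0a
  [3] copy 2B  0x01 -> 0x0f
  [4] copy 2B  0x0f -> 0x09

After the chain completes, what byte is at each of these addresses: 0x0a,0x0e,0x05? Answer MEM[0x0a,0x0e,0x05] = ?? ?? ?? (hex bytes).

  after D0: wrote 6B at 0x0d = 0d970759b9fd
  after D1: wrote 2B at 0x0b = fd73
  after D2: wrote 6B at 0x0a = 21090d970759
  after D3: wrote 2B at 0x0f = 090d
  after D4: wrote 2B at 0x09 = 090d
query mem[0x0a]=0x0d, mem[0x0e]=0x07, mem[0x05]=0x59

MEM[0x0a,0x0e,0x05] = 0d 07 59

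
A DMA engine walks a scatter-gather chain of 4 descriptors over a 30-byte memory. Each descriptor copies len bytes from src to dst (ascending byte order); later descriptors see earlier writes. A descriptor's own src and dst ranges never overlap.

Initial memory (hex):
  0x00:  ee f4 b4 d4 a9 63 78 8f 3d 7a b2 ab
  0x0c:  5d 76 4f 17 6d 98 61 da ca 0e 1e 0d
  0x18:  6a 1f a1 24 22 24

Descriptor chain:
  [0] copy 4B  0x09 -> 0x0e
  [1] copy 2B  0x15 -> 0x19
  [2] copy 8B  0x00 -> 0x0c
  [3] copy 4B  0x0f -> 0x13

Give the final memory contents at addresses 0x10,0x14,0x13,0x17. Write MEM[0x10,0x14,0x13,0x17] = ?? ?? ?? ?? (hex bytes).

MEM[0x10,0x14,0x13,0x17] = a9 a9 d4 0d

  after D0: wrote 4B at 0x0e = 7ab2ab5d
  after D1: wrote 2B at 0x19 = 0e1e
  after D2: wrote 8B at 0x0c = eef4b4d4a963788f
  after D3: wrote 4B at 0x13 = d4a96378
query mem[0x10]=0xa9, mem[0x14]=0xa9, mem[0x13]=0xd4, mem[0x17]=0x0d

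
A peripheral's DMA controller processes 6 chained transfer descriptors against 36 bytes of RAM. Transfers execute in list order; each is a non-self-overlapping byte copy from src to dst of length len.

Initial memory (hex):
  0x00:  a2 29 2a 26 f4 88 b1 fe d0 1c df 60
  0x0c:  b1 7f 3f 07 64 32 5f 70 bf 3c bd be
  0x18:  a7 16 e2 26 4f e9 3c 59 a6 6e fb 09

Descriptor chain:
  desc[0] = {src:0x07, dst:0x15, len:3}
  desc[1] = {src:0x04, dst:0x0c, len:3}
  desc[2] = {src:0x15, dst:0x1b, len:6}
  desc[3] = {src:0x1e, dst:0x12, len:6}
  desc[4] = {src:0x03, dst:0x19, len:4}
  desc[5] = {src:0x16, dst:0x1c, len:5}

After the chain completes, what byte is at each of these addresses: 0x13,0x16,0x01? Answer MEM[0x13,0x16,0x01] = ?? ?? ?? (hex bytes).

MEM[0x13,0x16,0x01] = 16 fb 29

D0: mem[0x15..0x17] <- [fe d0 1c]
D1: mem[0x0c..0x0e] <- [f4 88 b1]
D2: mem[0x1b..0x20] <- [fe d0 1c a7 16 e2]
D3: mem[0x12..0x17] <- [a7 16 e2 6e fb 09]
D4: mem[0x19..0x1c] <- [26 f4 88 b1]
D5: mem[0x1c..0x20] <- [fb 09 a7 26 f4]
query mem[0x13]=0x16, mem[0x16]=0xfb, mem[0x01]=0x29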